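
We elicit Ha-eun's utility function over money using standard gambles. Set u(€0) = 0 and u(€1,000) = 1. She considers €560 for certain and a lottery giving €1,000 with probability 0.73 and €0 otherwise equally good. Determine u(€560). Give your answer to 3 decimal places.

u(€560) equals the lottery's expected utility: 0.73·1 + 0.27·0 = 0.73.

0.730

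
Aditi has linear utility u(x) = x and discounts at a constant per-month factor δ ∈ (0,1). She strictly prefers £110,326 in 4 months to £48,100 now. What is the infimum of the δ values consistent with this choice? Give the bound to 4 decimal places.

δ > 0.8126

Under u(x) = x this choice says 48100 < δ^4·110326.
So δ^4 > 48100/110326 = 0.43598; taking the 4th root of both positive sides preserves the inequality.
δ > (48100/110326)^(1/4) ≈ 0.8126.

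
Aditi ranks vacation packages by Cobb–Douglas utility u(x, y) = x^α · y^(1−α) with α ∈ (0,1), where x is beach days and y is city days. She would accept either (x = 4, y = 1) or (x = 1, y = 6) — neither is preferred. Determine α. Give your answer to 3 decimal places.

Indifference: 4^α · 1^(1−α) = 1^α · 6^(1−α).
Rearrange to (4/1)^α = (6/1)^(1−α) and take logs: α·1.386294 = (1−α)·1.791759.
Thus α·(3.178053) = 1.791759, so α = 1.791759/3.178053 ≈ 0.564.

α ≈ 0.564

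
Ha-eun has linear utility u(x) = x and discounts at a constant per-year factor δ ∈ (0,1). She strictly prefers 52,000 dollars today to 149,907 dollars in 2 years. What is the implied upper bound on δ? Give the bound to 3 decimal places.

The preference means 52000 > δ^2·149907.
Dividing by 149907: δ^2 < 0.34688. Both sides are positive, so the square root keeps the direction.
δ < (52000/149907)^(1/2) ≈ 0.589.

δ < 0.589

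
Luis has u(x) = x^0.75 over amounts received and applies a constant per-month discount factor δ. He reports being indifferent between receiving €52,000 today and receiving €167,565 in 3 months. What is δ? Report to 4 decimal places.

δ ≈ 0.7464

Equating discounted utilities: u(52000) = δ^3·u(167565) ⇒ δ^3 = u(52000)/u(167565).
With u(x) = x^0.75: δ^3 = 52000^0.75/167565^0.75 = (52000/167565)^0.75 = 0.41578.
Taking the cube root: δ = 0.41578^(1/3) ≈ 0.7464.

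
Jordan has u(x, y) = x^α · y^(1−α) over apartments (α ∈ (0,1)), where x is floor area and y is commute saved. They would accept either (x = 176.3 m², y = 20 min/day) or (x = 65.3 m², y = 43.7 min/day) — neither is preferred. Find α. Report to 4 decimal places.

Indifference: 176.3^α · 20^(1−α) = 65.3^α · 43.7^(1−α).
Taking logs: α·ln 176.3 + (1−α)·ln 20 = α·ln 65.3 + (1−α)·ln 43.7, i.e. α·0.9931951 = (1−α)·0.7816158.
So α/(1−α) = (0.7816158)/(0.9931951) = 0.7869711, and α = 0.7869711/1.7869711 ≈ 0.4404.

α ≈ 0.4404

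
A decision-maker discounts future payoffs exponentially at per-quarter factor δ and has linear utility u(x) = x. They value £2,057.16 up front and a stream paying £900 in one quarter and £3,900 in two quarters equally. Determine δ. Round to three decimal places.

Equating present values: 2057.16 = 900δ + 3900δ².
Rearranged: 3900δ² + 900δ − 2057.16 = 0.
δ = (−900 + √(900² + 4·3900·2057.16)) / (2·3900) = (−900 + √32901696.00) / 7800 ≈ 0.620.

δ ≈ 0.620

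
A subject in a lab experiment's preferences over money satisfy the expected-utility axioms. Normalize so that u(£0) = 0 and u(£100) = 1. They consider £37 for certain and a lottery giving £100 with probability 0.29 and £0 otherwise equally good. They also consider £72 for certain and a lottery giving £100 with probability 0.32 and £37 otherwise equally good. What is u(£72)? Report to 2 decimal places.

0.52

First, u(£37) = 0.29·u(£100) + 0.71·u(£0) = 0.29.
The second indifference gives u(£72) = 0.32·u(£100) + 0.68·u(£37) = 0.32·1.00 + 0.68·0.29 = 0.5172.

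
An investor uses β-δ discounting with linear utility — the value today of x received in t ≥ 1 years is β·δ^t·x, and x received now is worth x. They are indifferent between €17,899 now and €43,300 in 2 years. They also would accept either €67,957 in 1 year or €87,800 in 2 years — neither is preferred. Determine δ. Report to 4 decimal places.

Both payoffs in the second observation are in the future, so β drops out: δ^1·67957 = δ^2·87800 ⇒ δ = 67957/87800 = 0.77400.

δ ≈ 0.7740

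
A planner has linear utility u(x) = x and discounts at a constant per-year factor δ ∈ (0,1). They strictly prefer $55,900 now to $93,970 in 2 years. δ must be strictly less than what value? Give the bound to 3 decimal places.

δ < 0.771

The preference means 55900 > δ^2·93970.
Hence δ^2 < 55900/93970 = 0.59487, and x ↦ x^(1/2) is increasing on (0,∞).
δ < 0.59487^(1/2) = 0.771.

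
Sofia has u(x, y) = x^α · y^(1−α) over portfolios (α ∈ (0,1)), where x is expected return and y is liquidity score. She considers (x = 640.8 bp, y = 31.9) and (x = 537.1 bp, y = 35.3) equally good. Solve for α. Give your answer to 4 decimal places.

α ≈ 0.3646

Indifference: 640.8^α · 31.9^(1−α) = 537.1^α · 35.3^(1−α).
Rearrange to (640.8/537.1)^α = (35.3/31.9)^(1−α) and take logs: α·0.1765331 = (1−α)·0.1012770.
With A = 0.1765331 and B = 0.1012770: α·A = (1−α)·B, so α = B/(A+B) = 0.1012770/0.2778101 ≈ 0.3646.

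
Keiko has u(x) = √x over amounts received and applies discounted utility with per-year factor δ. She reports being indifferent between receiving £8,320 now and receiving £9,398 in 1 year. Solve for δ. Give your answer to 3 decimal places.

δ ≈ 0.941

Equating discounted utilities: u(8320) = δ·u(9398) ⇒ δ = u(8320)/u(9398).
With u(x) = √x: δ = √8320/√9398 = √(8320/9398) = 0.94090.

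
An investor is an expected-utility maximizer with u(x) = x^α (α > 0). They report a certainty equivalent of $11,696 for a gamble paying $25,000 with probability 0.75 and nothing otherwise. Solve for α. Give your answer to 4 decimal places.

The lottery's expected utility is 0.75·u(25000) + 0.25·u(0) = 0.75·25000^α (since u(0) = 0 for α > 0).
Equating: 11696^α = 0.75·25000^α, i.e. 0.4678^α = 0.75.
α = ln(0.75) / ln(11696/25000) = -0.2876821/-0.7596289 ≈ 0.3787.

α ≈ 0.3787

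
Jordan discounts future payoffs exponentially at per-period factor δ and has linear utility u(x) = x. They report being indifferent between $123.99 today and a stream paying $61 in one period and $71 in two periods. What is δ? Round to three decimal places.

Present value of the stream is 61·δ + 71·δ². Indifference gives 61δ + 71δ² = 123.99.
That is, 71δ² + 61δ − 123.99 = 0, a quadratic in δ.
δ = (−61 + √(61² + 4·71·123.99)) / (2·71) = (−61 + √38934.16) / 142 ≈ 0.960.

δ ≈ 0.960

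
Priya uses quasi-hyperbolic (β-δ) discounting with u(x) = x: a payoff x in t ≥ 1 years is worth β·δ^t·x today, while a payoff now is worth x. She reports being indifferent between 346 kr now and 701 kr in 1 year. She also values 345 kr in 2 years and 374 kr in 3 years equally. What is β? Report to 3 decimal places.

From the later pair, β·δ^2·345 = β·δ^3·374; dividing through, δ = 345/374 = 0.92246.
The first indifference: 346 = β·δ·701, so β = 346/(δ·701) = 346/(0.92246·701) ≈ 0.535.

β ≈ 0.535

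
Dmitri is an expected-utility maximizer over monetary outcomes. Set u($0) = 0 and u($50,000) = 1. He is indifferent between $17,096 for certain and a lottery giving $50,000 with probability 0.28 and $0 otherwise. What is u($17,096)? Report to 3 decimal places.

0.280

By the standard-gamble method, u($17,096) is just the indifference probability on the best outcome: 0.28.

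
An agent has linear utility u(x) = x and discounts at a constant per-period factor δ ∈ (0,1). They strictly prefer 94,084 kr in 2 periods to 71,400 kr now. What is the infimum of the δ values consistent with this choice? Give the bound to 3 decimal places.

Under u(x) = x this choice says 71400 < δ^2·94084.
Hence δ^2 > 71400/94084 = 0.75890, and x ↦ x^(1/2) is increasing on (0,∞).
δ > 0.75890^(1/2) = 0.871.

δ > 0.871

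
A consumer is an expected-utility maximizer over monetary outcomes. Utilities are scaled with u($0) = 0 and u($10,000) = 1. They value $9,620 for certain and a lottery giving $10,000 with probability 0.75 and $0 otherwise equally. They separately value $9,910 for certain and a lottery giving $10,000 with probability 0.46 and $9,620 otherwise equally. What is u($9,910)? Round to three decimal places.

0.865

The first gamble pins u($9,620): it must equal 0.75·1 + 0.25·0 = 0.75.
Chaining: u($9,910) = 0.46·1.00 + 0.54·0.75 = 0.8650.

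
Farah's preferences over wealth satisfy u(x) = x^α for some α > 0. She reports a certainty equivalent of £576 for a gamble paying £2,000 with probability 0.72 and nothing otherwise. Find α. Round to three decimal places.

α ≈ 0.264

Since u(0) = 0, the lottery's EU is 0.72·2000^α.
Indifference: 576^α = 0.72·2000^α, so (576/2000)^α = 0.72.
α = ln(0.72) / ln(576/2000) = -0.328504/-1.244795 ≈ 0.264.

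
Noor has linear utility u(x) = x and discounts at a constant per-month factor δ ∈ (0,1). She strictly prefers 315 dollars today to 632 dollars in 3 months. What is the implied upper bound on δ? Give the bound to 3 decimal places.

Under u(x) = x this choice says 315 > δ^3·632.
Hence δ^3 < 315/632 = 0.49842, and x ↦ x^(1/3) is increasing on (0,∞).
δ < (315/632)^(1/3) ≈ 0.793.

δ < 0.793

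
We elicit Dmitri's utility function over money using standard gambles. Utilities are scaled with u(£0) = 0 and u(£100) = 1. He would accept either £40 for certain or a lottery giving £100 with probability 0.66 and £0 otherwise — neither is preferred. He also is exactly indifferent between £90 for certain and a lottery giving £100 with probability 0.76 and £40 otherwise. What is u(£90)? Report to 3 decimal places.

0.918

From the first indifference, u(£40) = 0.66·u(£100) + 0.34·u(£0) = 0.66·1 + 0.34·0 = 0.66.
The second indifference gives u(£90) = 0.76·u(£100) + 0.24·u(£40) = 0.76·1.00 + 0.24·0.66 = 0.9184.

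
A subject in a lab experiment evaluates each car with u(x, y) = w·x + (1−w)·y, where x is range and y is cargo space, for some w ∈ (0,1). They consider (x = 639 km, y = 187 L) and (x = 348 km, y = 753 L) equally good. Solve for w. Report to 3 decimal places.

Indifference: w·639 + (1−w)·187 = w·348 + (1−w)·753.
Rearranging, 291·w − 566·(1−w) = 0.
The marginal rate of substitution is 566/291, so w = 566/(291+566) = 0.660.

w = 0.660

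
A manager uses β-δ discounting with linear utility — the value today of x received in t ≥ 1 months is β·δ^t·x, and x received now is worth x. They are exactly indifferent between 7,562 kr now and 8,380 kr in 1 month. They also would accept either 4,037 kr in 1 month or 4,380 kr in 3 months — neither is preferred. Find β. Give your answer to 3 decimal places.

Both payoffs in the second observation are in the future, so β drops out: δ^1·4037 = δ^3·4380 ⇒ δ^2 = 4037/4380 = 0.92169, so δ = 0.96005.
The first indifference: 7562 = β·δ·8380, so β = 7562/(δ·8380) = 7562/(0.96005·8380) ≈ 0.940.

β ≈ 0.940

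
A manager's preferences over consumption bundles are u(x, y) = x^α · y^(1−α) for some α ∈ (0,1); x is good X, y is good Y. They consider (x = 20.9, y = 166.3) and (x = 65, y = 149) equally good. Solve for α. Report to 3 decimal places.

α ≈ 0.088

The Cobb–Douglas utilities coincide, so 20.9^α·166.3^(1−α) = 65^α·149^(1−α).
Taking logs: α·ln 20.9 + (1−α)·ln 166.3 = α·ln 65 + (1−α)·ln 149, i.e. α·-1.134638 = (1−α)·-0.109847.
With A = -1.134638 and B = -0.109847: α·A = (1−α)·B, so α = B/(A+B) = -0.109847/-1.244485 ≈ 0.088.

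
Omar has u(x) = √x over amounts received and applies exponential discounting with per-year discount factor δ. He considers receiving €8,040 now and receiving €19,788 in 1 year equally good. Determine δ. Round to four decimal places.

Equating discounted utilities: u(8040) = δ·u(19788) ⇒ δ = u(8040)/u(19788).
Since u(x) = √x, δ = √(8040/19788) = 0.63742.

δ ≈ 0.6374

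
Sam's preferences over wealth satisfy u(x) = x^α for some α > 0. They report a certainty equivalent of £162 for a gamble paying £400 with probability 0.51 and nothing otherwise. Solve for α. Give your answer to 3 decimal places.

The lottery's expected utility is 0.51·u(400) + 0.49·u(0) = 0.51·400^α (since u(0) = 0 for α > 0).
Indifference: 162^α = 0.51·400^α, so (162/400)^α = 0.51.
Take logs: α = ln 0.51 / ln(162/400) ≈ 0.74496.

α ≈ 0.745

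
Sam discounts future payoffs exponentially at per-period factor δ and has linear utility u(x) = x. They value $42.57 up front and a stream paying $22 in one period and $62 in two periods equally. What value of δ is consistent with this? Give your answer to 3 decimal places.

Present value of the stream is 22·δ + 62·δ². Indifference gives 22δ + 62δ² = 42.57.
So 62δ² + 22δ − 42.57 = 0.
The positive root is δ = [−22 + √(22² + 4·62·42.57)] / (2·62) = (−22 + 105.078)/124 ≈ 0.670.

δ ≈ 0.670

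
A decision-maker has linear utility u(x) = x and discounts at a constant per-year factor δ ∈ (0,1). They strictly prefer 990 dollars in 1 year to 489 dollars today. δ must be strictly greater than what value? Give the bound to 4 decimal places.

δ > 0.4939

The preference means 489 < δ·990.
Dividing through by 990 gives δ > 0.49394.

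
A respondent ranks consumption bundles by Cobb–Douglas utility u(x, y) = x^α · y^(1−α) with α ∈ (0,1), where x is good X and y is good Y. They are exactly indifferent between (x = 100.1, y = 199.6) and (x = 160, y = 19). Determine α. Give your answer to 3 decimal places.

α ≈ 0.834

The Cobb–Douglas utilities coincide, so 100.1^α·199.6^(1−α) = 160^α·19^(1−α).
(100.1/160)^α = (19/199.6)^(1−α); take logs: α·ln(100.1/160) = (1−α)·ln(19/199.6), i.e. α·-0.469004 = (1−α)·-2.351876.
So α/(1−α) = (-2.351876)/(-0.469004) = 5.014618, and α = 5.014618/6.014618 ≈ 0.834.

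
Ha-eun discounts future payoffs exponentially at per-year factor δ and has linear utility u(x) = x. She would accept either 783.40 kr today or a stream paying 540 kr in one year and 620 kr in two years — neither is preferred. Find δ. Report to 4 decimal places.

Equating present values: 783.40 = 540δ + 620δ².
Rearranged: 620δ² + 540δ − 783.40 = 0.
δ = (−540 + √(540² + 4·620·783.40)) / (2·620) = (−540 + √2234432.00) / 1240 ≈ 0.7700.

δ ≈ 0.7700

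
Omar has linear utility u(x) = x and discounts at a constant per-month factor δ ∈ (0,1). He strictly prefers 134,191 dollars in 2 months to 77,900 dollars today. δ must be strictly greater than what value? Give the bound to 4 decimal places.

δ > 0.7619

The preference means 77900 < δ^2·134191.
So δ^2 > 77900/134191 = 0.58052; taking the square root of both positive sides preserves the inequality.
δ > (77900/134191)^(1/2) ≈ 0.7619.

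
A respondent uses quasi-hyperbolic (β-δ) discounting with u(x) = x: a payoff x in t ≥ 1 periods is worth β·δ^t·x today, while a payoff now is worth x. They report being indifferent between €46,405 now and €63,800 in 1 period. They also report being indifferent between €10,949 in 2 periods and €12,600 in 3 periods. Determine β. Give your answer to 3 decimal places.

Both payoffs in the second observation are in the future, so β drops out: δ^2·10949 = δ^3·12600 ⇒ δ = 10949/12600 = 0.86897.
Now use the now-vs-future pair: 46405 = β·δ·63800 gives β = 46405/(0.86897·63800) ≈ 0.837.

β ≈ 0.837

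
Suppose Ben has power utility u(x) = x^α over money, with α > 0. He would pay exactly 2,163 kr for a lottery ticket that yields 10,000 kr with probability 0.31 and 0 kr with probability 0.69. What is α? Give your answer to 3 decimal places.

α ≈ 0.765

EU(lottery) = 0.31·10000^α + 0.69·0 = 0.31·10000^α.
Equating: 2163^α = 0.31·10000^α, i.e. 0.2163^α = 0.31.
Taking logs: α·ln(2163/10000) = ln(0.31), so α = -1.171183 / -1.531089 ≈ 0.765.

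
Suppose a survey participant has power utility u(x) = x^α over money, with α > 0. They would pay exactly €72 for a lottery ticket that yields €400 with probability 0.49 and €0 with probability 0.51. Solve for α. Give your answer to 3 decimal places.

α ≈ 0.416

Since u(0) = 0, the lottery's EU is 0.49·400^α.
Equating: 72^α = 0.49·400^α, i.e. 0.1800^α = 0.49.
Taking logs: α·ln(72/400) = ln(0.49), so α = -0.713350 / -1.714798 ≈ 0.416.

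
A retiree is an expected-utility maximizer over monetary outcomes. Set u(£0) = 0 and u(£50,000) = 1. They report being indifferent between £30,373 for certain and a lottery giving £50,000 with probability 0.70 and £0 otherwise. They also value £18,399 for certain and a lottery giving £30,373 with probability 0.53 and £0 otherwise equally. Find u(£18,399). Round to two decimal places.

The first gamble pins u(£30,373): it must equal 0.70·1 + 0.30·0 = 0.70.
Then u(£18,399) = 0.53·u(£30,373) + 0.47·u(£0) = 0.53·0.70 + 0.47·0.00 = 0.3710.

0.37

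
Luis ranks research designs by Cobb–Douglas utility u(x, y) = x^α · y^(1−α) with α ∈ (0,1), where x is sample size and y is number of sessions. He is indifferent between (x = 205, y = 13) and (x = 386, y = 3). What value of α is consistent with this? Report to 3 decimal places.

Indifference: 205^α · 13^(1−α) = 386^α · 3^(1−α).
Taking logs: α·ln 205 + (1−α)·ln 13 = α·ln 386 + (1−α)·ln 3, i.e. α·-0.632827 = (1−α)·-1.466337.
Thus α·(-2.099164) = -1.466337, so α = -1.466337/-2.099164 ≈ 0.699.

α ≈ 0.699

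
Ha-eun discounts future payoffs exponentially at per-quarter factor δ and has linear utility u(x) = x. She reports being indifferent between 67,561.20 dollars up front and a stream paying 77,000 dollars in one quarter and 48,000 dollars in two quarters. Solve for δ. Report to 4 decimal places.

Equating present values: 67561.20 = 77000δ + 48000δ².
That is, 48000δ² + 77000δ − 67561.20 = 0, a quadratic in δ.
δ = (−77000 + √(77000² + 4·48000·67561.20)) / (2·48000) = (−77000 + √18900750400.00) / 96000 ≈ 0.6300.

δ ≈ 0.6300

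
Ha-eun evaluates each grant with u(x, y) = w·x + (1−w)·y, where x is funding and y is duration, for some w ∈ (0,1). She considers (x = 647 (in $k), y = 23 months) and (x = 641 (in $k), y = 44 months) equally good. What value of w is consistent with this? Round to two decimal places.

u(647,23) = u(641,44) means w·647 + (1−w)·23 = w·641 + (1−w)·44.
w·(647−641) = (1−w)·(44−23), i.e. w·6 = (1−w)·21.
So w/(1−w) = 21/6 = 3.5000, giving w = 21/(6+21) = 0.78.

w = 0.78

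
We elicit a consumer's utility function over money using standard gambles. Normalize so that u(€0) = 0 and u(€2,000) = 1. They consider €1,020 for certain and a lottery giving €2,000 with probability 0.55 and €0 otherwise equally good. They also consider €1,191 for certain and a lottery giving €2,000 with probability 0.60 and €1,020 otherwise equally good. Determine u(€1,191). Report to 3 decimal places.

The first gamble pins u(€1,020): it must equal 0.55·1 + 0.45·0 = 0.55.
Then u(€1,191) = 0.60·u(€2,000) + 0.40·u(€1,020) = 0.60·1.00 + 0.40·0.55 = 0.8200.

0.820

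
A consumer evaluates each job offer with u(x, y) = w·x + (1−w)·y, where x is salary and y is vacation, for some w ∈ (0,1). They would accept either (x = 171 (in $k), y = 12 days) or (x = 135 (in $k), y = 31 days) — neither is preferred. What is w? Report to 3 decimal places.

Indifference: w·171 + (1−w)·12 = w·135 + (1−w)·31.
w·(171−135) = (1−w)·(31−12), i.e. w·36 = (1−w)·19.
The marginal rate of substitution is 19/36, so w = 19/(36+19) = 0.345.

w = 0.345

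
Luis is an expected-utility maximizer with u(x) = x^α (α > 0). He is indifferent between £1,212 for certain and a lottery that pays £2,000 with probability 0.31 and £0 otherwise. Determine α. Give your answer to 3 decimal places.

Since u(0) = 0, the lottery's EU is 0.31·2000^α.
Indifference: 1212^α = 0.31·2000^α, so (1212/2000)^α = 0.31.
Taking logs: α·ln(1212/2000) = ln(0.31), so α = -1.171183 / -0.500875 ≈ 2.338.

α ≈ 2.338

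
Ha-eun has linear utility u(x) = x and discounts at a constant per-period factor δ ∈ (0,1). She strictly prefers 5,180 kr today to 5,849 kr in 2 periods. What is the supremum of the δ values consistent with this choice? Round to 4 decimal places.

δ < 0.9411

The preference means 5180 > δ^2·5849.
Dividing by 5849: δ^2 < 0.88562. Both sides are positive, so the square root keeps the direction.
δ < (5180/5849)^(1/2) ≈ 0.9411.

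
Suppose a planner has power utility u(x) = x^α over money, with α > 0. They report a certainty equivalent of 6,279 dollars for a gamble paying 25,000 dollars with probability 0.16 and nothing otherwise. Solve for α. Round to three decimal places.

α ≈ 1.326

The lottery's expected utility is 0.16·u(25000) + 0.84·u(0) = 0.16·25000^α (since u(0) = 0 for α > 0).
Indifference: 6279^α = 0.16·25000^α, so (6279/25000)^α = 0.16.
α = ln(0.16) / ln(6279/25000) = -1.832581/-1.381665 ≈ 1.326.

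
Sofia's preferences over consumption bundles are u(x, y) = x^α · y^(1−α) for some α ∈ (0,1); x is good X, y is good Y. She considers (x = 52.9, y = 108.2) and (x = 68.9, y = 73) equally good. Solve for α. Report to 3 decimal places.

α ≈ 0.598

The Cobb–Douglas utilities coincide, so 52.9^α·108.2^(1−α) = 68.9^α·73^(1−α).
Taking logs: α·ln 52.9 + (1−α)·ln 108.2 = α·ln 68.9 + (1−α)·ln 73, i.e. α·-0.264253 = (1−α)·-0.393522.
So α/(1−α) = (-0.393522)/(-0.264253) = 1.489186, and α = 1.489186/2.489186 ≈ 0.598.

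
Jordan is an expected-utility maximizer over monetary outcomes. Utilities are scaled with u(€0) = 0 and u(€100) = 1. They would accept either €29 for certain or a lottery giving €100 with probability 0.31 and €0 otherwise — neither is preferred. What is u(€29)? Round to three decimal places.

By the standard-gamble method, u(€29) is just the indifference probability on the best outcome: 0.31.

0.310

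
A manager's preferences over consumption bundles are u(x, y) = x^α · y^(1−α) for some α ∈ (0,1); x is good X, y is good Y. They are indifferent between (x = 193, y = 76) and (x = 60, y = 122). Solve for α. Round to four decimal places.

α ≈ 0.2883

Set the two utilities equal: 193^α·76^(1−α) = 60^α·122^(1−α).
(193/60)^α = (122/76)^(1−α); take logs: α·ln(193/60) = (1−α)·ln(122/76), i.e. α·1.1683456 = (1−α)·0.4732877.
Thus α·(1.6416333) = 0.4732877, so α = 0.4732877/1.6416333 ≈ 0.2883.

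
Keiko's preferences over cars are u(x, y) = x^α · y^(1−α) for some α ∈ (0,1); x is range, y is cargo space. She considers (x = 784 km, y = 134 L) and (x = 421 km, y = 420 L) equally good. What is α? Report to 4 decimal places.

α ≈ 0.6476

The Cobb–Douglas utilities coincide, so 784^α·134^(1−α) = 421^α·420^(1−α).
Rearrange to (784/421)^α = (420/134)^(1−α) and take logs: α·0.6217762 = (1−α)·1.1424149.
So α/(1−α) = (1.1424149)/(0.6217762) = 1.8373410, and α = 1.8373410/2.8373410 ≈ 0.6476.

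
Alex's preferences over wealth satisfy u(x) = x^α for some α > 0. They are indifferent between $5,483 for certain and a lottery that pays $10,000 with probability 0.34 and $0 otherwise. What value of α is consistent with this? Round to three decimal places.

α ≈ 1.795

Since u(0) = 0, the lottery's EU is 0.34·10000^α.
Indifference: 5483^α = 0.34·10000^α, so (5483/10000)^α = 0.34.
Taking logs: α·ln(5483/10000) = ln(0.34), so α = -1.078810 / -0.600933 ≈ 1.795.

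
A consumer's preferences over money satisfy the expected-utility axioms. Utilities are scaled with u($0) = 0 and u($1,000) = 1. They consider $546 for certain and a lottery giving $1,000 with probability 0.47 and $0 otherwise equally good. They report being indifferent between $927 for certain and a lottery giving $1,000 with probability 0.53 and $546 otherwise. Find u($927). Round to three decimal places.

From the first indifference, u($546) = 0.47·u($1,000) + 0.53·u($0) = 0.47·1 + 0.53·0 = 0.47.
The second indifference gives u($927) = 0.53·u($1,000) + 0.47·u($546) = 0.53·1.00 + 0.47·0.47 = 0.7509.

0.751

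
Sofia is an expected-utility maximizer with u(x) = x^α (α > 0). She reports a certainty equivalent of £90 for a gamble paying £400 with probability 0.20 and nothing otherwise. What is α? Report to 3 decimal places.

α ≈ 1.079

Since u(0) = 0, the lottery's EU is 0.20·400^α.
Indifference: 90^α = 0.20·400^α, so (90/400)^α = 0.20.
Take logs: α = ln 0.20 / ln(90/400) ≈ 1.07896.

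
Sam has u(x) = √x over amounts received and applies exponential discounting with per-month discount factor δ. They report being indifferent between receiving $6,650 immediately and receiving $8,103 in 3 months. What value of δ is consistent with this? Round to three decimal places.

The payoff in 3 months is discounted by δ^3, so u(6650) = δ^3·u(8103) and δ^3 = u(6650)/u(8103).
Since u(x) = √x, δ^3 = √(6650/8103) = 0.90592.
So δ = 0.90592^(1/3) ≈ 0.968.

δ ≈ 0.968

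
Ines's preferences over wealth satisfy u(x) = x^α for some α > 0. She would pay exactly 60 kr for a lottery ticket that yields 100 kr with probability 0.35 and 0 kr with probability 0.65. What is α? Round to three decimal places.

The lottery's expected utility is 0.35·u(100) + 0.65·u(0) = 0.35·100^α (since u(0) = 0 for α > 0).
Indifference: 60^α = 0.35·100^α, so (60/100)^α = 0.35.
Taking logs: α·ln(60/100) = ln(0.35), so α = -1.049822 / -0.510826 ≈ 2.055.

α ≈ 2.055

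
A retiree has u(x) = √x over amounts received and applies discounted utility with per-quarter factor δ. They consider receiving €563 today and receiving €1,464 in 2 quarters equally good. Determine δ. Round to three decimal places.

Equating discounted utilities: u(563) = δ^2·u(1464) ⇒ δ^2 = u(563)/u(1464).
Since u(x) = √x, δ^2 = √(563/1464) = 0.62013.
Taking the square root: δ = 0.62013^(1/2) ≈ 0.787.

δ ≈ 0.787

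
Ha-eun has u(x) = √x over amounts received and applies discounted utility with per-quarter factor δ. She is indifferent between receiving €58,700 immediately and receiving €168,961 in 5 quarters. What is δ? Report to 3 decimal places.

δ ≈ 0.900

Equating discounted utilities: u(58700) = δ^5·u(168961) ⇒ δ^5 = u(58700)/u(168961).
Since u(x) = √x, δ^5 = √(58700/168961) = 0.58942.
So δ = 0.58942^(1/5) ≈ 0.900.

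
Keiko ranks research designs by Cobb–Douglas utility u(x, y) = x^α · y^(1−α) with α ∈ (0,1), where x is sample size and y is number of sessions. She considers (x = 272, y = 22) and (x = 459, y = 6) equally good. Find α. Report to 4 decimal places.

Indifference: 272^α · 22^(1−α) = 459^α · 6^(1−α).
(272/459)^α = (6/22)^(1−α); take logs: α·ln(272/459) = (1−α)·ln(6/22), i.e. α·-0.5232481 = (1−α)·-1.2992830.
With A = -0.5232481 and B = -1.2992830: α·A = (1−α)·B, so α = B/(A+B) = -1.2992830/-1.8225311 ≈ 0.7129.

α ≈ 0.7129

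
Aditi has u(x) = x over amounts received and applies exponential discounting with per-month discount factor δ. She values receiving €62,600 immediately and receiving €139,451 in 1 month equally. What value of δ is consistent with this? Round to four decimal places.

δ ≈ 0.4489

The payoff in 1 month is discounted by δ, so u(62600) = δ·u(139451) and δ = u(62600)/u(139451).
With u(x) = x: δ = 62600/139451 = 0.44890.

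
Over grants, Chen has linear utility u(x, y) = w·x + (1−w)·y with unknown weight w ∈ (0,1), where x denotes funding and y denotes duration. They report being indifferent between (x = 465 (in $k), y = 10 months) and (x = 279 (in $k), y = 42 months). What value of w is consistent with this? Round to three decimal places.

Equating utilities: w·465 + (1−w)·10 = w·279 + (1−w)·42.
w·(465−279) = (1−w)·(42−10), i.e. w·186 = (1−w)·32.
The marginal rate of substitution is 32/186, so w = 32/(186+32) = 0.147.

w = 0.147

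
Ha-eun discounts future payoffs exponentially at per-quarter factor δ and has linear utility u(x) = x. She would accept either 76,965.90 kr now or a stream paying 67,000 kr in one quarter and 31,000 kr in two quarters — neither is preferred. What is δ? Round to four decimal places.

δ ≈ 0.8300

The stream is worth 67000δ + 31000δ² today, so 67000δ + 31000δ² = 76965.90.
So 31000δ² + 67000δ − 76965.90 = 0.
The positive root is δ = [−67000 + √(67000² + 4·31000·76965.90)] / (2·31000) = (−67000 + 118460.000)/62000 ≈ 0.8300.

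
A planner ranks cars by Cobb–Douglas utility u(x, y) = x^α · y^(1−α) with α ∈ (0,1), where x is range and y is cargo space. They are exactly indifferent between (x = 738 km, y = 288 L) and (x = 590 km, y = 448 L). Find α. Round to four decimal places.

Set the two utilities equal: 738^α·288^(1−α) = 590^α·448^(1−α).
Rearrange to (738/590)^α = (448/288)^(1−α) and take logs: α·0.2238213 = (1−α)·0.4418328.
Thus α·(0.6656541) = 0.4418328, so α = 0.4418328/0.6656541 ≈ 0.6638.

α ≈ 0.6638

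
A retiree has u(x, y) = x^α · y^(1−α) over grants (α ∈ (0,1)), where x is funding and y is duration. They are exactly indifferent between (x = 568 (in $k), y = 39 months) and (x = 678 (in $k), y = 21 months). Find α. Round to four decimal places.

The Cobb–Douglas utilities coincide, so 568^α·39^(1−α) = 678^α·21^(1−α).
Rearrange to (568/678)^α = (21/39)^(1−α) and take logs: α·-0.1770259 = (1−α)·-0.6190392.
With A = -0.1770259 and B = -0.6190392: α·A = (1−α)·B, so α = B/(A+B) = -0.6190392/-0.7960651 ≈ 0.7776.

α ≈ 0.7776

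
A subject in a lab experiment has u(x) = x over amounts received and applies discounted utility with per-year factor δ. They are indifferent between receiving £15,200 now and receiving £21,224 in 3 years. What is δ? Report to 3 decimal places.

Equating discounted utilities: u(15200) = δ^3·u(21224) ⇒ δ^3 = u(15200)/u(21224).
With u(x) = x: δ^3 = 15200/21224 = 0.71617.
So δ = 0.71617^(1/3) ≈ 0.895.

δ ≈ 0.895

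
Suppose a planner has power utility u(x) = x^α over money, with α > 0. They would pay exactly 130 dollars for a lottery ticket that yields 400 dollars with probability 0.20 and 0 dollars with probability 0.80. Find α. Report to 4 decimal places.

Since u(0) = 0, the lottery's EU is 0.20·400^α.
Indifference: 130^α = 0.20·400^α, so (130/400)^α = 0.20.
Taking logs: α·ln(130/400) = ln(0.20), so α = -1.6094379 / -1.1239301 ≈ 1.4320.

α ≈ 1.4320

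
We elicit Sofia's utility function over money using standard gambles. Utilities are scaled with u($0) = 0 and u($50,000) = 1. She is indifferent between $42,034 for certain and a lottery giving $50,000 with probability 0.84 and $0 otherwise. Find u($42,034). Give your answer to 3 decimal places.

0.840

u($42,034) equals the lottery's expected utility: 0.84·1 + 0.16·0 = 0.84.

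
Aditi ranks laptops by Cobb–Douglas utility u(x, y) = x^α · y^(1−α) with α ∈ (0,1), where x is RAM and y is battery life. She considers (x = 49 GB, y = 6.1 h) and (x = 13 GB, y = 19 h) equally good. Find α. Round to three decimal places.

Set the two utilities equal: 49^α·6.1^(1−α) = 13^α·19^(1−α).
(49/13)^α = (19/6.1)^(1−α); take logs: α·ln(49/13) = (1−α)·ln(19/6.1), i.e. α·1.326871 = (1−α)·1.136150.
So α/(1−α) = (1.136150)/(1.326871) = 0.856263, and α = 0.856263/1.856263 ≈ 0.461.

α ≈ 0.461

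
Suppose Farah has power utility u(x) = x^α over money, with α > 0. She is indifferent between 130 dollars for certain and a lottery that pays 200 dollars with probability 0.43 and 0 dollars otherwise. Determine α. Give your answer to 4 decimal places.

α ≈ 1.9592

EU(lottery) = 0.43·200^α + 0.57·0 = 0.43·200^α.
Indifference: 130^α = 0.43·200^α, so (130/200)^α = 0.43.
α = ln(0.43) / ln(130/200) = -0.8439701/-0.4307829 ≈ 1.9592.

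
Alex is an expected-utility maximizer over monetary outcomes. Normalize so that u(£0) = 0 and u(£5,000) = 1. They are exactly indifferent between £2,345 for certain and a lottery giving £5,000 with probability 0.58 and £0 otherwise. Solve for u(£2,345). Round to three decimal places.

The indifference gives u(£2,345) = 0.58·u(£5,000) + 0.42·u(£0) = 0.58·1 + 0.42·0 = 0.58.

0.580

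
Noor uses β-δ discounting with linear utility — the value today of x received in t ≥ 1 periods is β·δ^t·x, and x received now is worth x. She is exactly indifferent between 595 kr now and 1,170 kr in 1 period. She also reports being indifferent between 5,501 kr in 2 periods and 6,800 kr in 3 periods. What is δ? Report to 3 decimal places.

Both payoffs in the second observation are in the future, so β drops out: δ^2·5501 = δ^3·6800 ⇒ δ = 5501/6800 = 0.80897.

δ ≈ 0.809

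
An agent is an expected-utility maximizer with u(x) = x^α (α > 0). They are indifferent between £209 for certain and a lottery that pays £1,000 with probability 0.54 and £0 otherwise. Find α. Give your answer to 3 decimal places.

Since u(0) = 0, the lottery's EU is 0.54·1000^α.
Setting u(209) equal to that: 209^α = 0.54·1000^α ⇒ (209/1000)^α = 0.54.
Taking logs: α·ln(209/1000) = ln(0.54), so α = -0.616186 / -1.565421 ≈ 0.394.

α ≈ 0.394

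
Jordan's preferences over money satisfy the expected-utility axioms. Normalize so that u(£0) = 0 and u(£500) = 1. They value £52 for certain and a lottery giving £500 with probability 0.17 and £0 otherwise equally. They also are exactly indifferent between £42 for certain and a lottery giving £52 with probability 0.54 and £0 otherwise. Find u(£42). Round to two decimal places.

From the first indifference, u(£52) = 0.17·u(£500) + 0.83·u(£0) = 0.17·1 + 0.83·0 = 0.17.
The second indifference gives u(£42) = 0.54·u(£52) + 0.46·u(£0) = 0.54·0.17 + 0.46·0.00 = 0.0918.

0.09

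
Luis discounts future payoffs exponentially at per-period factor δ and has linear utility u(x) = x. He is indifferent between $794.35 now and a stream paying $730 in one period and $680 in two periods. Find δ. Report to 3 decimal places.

δ ≈ 0.670

Equating present values: 794.35 = 730δ + 680δ².
That is, 680δ² + 730δ − 794.35 = 0, a quadratic in δ.
By the quadratic formula (taking the positive root), δ = (−730 + √2693532.00) / 1360 ≈ 0.670.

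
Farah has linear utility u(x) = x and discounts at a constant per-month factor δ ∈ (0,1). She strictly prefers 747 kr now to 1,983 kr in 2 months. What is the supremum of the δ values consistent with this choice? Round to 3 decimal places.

δ < 0.614

The preference means 747 > δ^2·1983.
Hence δ^2 < 747/1983 = 0.37670, and x ↦ x^(1/2) is increasing on (0,∞).
δ < (747/1983)^(1/2) ≈ 0.614.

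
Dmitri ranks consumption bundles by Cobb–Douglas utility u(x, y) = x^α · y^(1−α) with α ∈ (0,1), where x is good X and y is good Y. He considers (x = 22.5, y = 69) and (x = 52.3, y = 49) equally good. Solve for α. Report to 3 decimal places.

α ≈ 0.289

The Cobb–Douglas utilities coincide, so 22.5^α·69^(1−α) = 52.3^α·49^(1−α).
Rearrange to (22.5/52.3)^α = (49/69)^(1−α) and take logs: α·-0.843481 = (1−α)·-0.342286.
Thus α·(-1.185767) = -0.342286, so α = -0.342286/-1.185767 ≈ 0.289.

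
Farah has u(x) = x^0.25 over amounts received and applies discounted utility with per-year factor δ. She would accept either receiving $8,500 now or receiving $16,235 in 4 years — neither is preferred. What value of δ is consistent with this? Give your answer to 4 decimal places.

δ ≈ 0.9604

Indifference means u(8500) = δ^4 · u(16235), so δ^4 = u(8500)/u(16235).
With u(x) = x^0.25: δ^4 = 8500^0.25/16235^0.25 = (8500/16235)^0.25 = 0.85063.
Taking the 4th root: δ = 0.85063^(1/4) ≈ 0.9604.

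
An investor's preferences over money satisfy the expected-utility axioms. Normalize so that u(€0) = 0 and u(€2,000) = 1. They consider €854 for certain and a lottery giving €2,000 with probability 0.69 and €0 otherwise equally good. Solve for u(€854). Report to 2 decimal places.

By the standard-gamble method, u(€854) is just the indifference probability on the best outcome: 0.69.

0.69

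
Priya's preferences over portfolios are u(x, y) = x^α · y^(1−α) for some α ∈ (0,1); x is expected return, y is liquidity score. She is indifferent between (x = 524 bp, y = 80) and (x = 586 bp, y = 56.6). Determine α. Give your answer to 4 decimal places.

α ≈ 0.7558

Set the two utilities equal: 524^α·80^(1−α) = 586^α·56.6^(1−α).
Taking logs: α·ln 524 + (1−α)·ln 80 = α·ln 586 + (1−α)·ln 56.6, i.e. α·-0.1118281 = (1−α)·-0.3460176.
So α/(1−α) = (-0.3460176)/(-0.1118281) = 3.0941919, and α = 3.0941919/4.0941919 ≈ 0.7558.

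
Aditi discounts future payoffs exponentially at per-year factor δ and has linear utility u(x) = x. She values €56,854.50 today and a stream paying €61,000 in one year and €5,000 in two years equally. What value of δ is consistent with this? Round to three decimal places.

The stream is worth 61000δ + 5000δ² today, so 61000δ + 5000δ² = 56854.50.
That is, 5000δ² + 61000δ − 56854.50 = 0, a quadratic in δ.
The positive root is δ = [−61000 + √(61000² + 4·5000·56854.50)] / (2·5000) = (−61000 + 69700.000)/10000 ≈ 0.870.

δ ≈ 0.870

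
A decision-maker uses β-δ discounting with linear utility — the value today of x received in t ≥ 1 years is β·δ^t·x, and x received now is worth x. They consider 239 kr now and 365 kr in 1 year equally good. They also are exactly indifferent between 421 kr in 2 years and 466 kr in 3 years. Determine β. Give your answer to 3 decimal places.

Both payoffs in the second observation are in the future, so β drops out: δ^2·421 = δ^3·466 ⇒ δ = 421/466 = 0.90343.
Substituting δ into 239 = β·δ·365: β = 239/(329.753) ≈ 0.725.

β ≈ 0.725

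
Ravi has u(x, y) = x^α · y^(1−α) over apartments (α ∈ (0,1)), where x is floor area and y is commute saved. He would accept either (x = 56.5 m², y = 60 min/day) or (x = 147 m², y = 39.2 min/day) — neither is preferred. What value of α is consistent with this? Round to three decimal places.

Indifference: 56.5^α · 60^(1−α) = 147^α · 39.2^(1−α).
(56.5/147)^α = (39.2/60)^(1−α); take logs: α·ln(56.5/147) = (1−α)·ln(39.2/60), i.e. α·-0.956192 = (1−α)·-0.425668.
So α/(1−α) = (-0.425668)/(-0.956192) = 0.445170, and α = 0.445170/1.445170 ≈ 0.308.

α ≈ 0.308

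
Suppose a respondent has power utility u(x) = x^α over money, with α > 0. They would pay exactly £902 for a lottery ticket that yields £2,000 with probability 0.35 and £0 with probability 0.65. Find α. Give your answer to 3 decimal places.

Since u(0) = 0, the lottery's EU is 0.35·2000^α.
Setting u(902) equal to that: 902^α = 0.35·2000^α ⇒ (902/2000)^α = 0.35.
Taking logs: α·ln(902/2000) = ln(0.35), so α = -1.049822 / -0.796288 ≈ 1.318.

α ≈ 1.318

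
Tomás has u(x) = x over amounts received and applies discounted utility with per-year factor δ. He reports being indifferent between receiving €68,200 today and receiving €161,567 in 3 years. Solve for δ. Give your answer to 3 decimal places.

Indifference means u(68200) = δ^3 · u(161567), so δ^3 = u(68200)/u(161567).
With u(x) = x: δ^3 = 68200/161567 = 0.42212.
Hence δ = (0.42212)^(1/3) = 0.75014.

δ ≈ 0.750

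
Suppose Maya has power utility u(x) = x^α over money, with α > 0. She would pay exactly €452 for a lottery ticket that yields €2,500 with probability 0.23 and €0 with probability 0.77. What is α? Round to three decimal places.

α ≈ 0.859

EU(lottery) = 0.23·2500^α + 0.77·0 = 0.23·2500^α.
Indifference: 452^α = 0.23·2500^α, so (452/2500)^α = 0.23.
Taking logs: α·ln(452/2500) = ln(0.23), so α = -1.469676 / -1.710364 ≈ 0.859.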